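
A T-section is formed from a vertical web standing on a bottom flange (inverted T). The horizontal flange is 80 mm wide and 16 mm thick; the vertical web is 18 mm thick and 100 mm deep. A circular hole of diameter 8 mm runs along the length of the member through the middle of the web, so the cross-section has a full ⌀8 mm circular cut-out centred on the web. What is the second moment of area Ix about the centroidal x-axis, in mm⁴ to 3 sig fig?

Decompose the section into non-overlapping parts with the origin at the bottom-left of its bounding rectangle.
Flange: 80 × 16, A = 1 280 mm², y = 8 mm, Ī = 27 307 mm⁴.
Web: 18 × 100, A = 1 800 mm², y = 66 mm, Ī = 1 500 000 mm⁴.
Hole (subtracted): ⌀8, A = 50.265 mm², y = 66 mm, Ī = 201.06 mm⁴.
Centroid: ȳ = ΣA·y / ΣA = 41.496 mm.
Transfer each piece to the centroidal x-axis using Ī + A·d² with d = y − 41.496:
  flange: d = -33.496 mm → contributes +1 463 461 mm⁴
  web: d = 24.504 mm → contributes +2 580 785 mm⁴
  hole: d = 24.504 mm → contributes −30 382 mm⁴
Total I = 4 013 864 mm⁴.

Ix ≈ 4.01 × 10⁶ mm⁴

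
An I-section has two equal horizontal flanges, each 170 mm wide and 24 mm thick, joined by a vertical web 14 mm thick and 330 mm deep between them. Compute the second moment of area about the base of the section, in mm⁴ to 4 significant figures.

Decompose the section into non-overlapping parts with the origin at the bottom-left of its bounding rectangle.
Bottom flange: 170 × 24, A = 4 080 mm², y = 12 mm, Ī = 195 840 mm⁴.
Web: 14 × 330, A = 4 620 mm², y = 189 mm, Ī = 41 926 500 mm⁴.
Top flange: 170 × 24, A = 4 080 mm², y = 366 mm, Ī = 195 840 mm⁴.
Transfer each piece to a horizontal axis along the bottom face using Ī + A·d² with d = y − 0:
  bottom flange: d = 12 mm → contributes +783 360 mm⁴
  web: d = 189 mm → contributes +206 957 520 mm⁴
  top flange: d = 366 mm → contributes +546 736 320 mm⁴
Total I = 754 477 200 mm⁴.

I_base ≈ 7.545 × 10⁸ mm⁴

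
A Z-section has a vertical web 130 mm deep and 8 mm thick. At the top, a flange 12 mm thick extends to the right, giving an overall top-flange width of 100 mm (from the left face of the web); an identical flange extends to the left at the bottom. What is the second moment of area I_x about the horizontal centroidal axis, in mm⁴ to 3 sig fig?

I_x ≈ 9.18 × 10⁶ mm⁴

Decompose the section into non-overlapping parts with the origin at the bottom-left of its bounding rectangle.
Web: 8 × 130, A = 1 040 mm², y = 65 mm, Ī = 1 464 667 mm⁴.
Top flange (beyond web): 92 × 12, A = 1 104 mm², y = 124 mm, Ī = 13 248 mm⁴.
Bottom flange (beyond web): 92 × 12, A = 1 104 mm², y = 6 mm, Ī = 13 248 mm⁴.
Centroid: ȳ = ΣA·y / ΣA = 65 mm.
Transfer each piece to the horizontal centroidal axis using Ī + A·d² with d = y − 65:
  web: d = 0 mm → contributes +1 464 667 mm⁴
  top flange (beyond web): d = 59 mm → contributes +3 856 272 mm⁴
  bottom flange (beyond web): d = -59 mm → contributes +3 856 272 mm⁴
Total I = 9 177 211 mm⁴.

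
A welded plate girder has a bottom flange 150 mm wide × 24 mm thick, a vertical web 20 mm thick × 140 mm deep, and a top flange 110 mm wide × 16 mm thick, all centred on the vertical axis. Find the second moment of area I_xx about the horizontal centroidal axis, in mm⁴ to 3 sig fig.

I_xx ≈ 3.66 × 10⁷ mm⁴

Split into non-overlapping primitives; take the origin at the lower-left of the bounding box.
Bottom plate: 150 × 24, A = 3 600 mm², y = 12 mm, Ī = 172 800 mm⁴.
Web plate: 20 × 140, A = 2 800 mm², y = 94 mm, Ī = 4 573 333 mm⁴.
Top plate: 110 × 16, A = 1 760 mm², y = 172 mm, Ī = 37 547 mm⁴.
Centroid: ȳ = ΣA·y / ΣA = 74.647 mm.
Transfer each piece to the horizontal centroidal axis using Ī + A·d² with d = y − 74.647:
  bottom plate: d = -62.647 mm → contributes +14 301 554 mm⁴
  web plate: d = 19.353 mm → contributes +5 622 035 mm⁴
  top plate: d = 97.353 mm → contributes +16 718 114 mm⁴
Total I = 36 641 704 mm⁴.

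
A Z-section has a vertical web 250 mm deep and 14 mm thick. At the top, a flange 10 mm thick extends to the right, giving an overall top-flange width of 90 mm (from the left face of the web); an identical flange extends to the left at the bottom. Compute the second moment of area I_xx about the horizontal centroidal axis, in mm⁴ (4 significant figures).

I_xx ≈ 4.013 × 10⁷ mm⁴

Split into non-overlapping primitives; take the origin at the lower-left of the bounding box.
Web: 14 × 250, A = 3 500 mm², y = 125 mm, Ī = 18 229 167 mm⁴.
Top flange (beyond web): 76 × 10, A = 760 mm², y = 245 mm, Ī = 6333.33 mm⁴.
Bottom flange (beyond web): 76 × 10, A = 760 mm², y = 5 mm, Ī = 6333.33 mm⁴.
Centroid: ȳ = ΣA·y / ΣA = 125 mm.
Transfer each piece to the horizontal centroidal axis using Ī + A·d² with d = y − 125:
  web: d = 0 mm → contributes +18 229 167 mm⁴
  top flange (beyond web): d = 120 mm → contributes +10 950 333 mm⁴
  bottom flange (beyond web): d = -120 mm → contributes +10 950 333 mm⁴
Total I = 40 129 833 mm⁴.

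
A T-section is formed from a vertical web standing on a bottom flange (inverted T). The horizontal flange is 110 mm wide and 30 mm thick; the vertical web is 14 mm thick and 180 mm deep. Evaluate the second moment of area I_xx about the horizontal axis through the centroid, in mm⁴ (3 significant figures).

Break the section into simple shapes (no overlaps), measuring from the bottom-left corner of the bounding box.
Flange: 110 × 30, A = 3 300 mm², y = 15 mm, Ī = 247 500 mm⁴.
Web: 14 × 180, A = 2 520 mm², y = 120 mm, Ī = 6 804 000 mm⁴.
Centroid: ȳ = ΣA·y / ΣA = 60.464 mm.
Transfer each piece to the horizontal axis through the centroid using Ī + A·d² with d = y − 60.464:
  flange: d = -45.464 mm → contributes +7 068 494 mm⁴
  web: d = 59.536 mm → contributes +15 736 254 mm⁴
Total I = 22 804 747 mm⁴.

I_xx ≈ 2.28 × 10⁷ mm⁴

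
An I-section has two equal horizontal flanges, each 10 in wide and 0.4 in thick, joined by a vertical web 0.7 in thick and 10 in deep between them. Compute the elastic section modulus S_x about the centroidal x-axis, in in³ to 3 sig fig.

S_x ≈ 50.9 in³

Decompose the section into non-overlapping parts with the origin at the bottom-left of its bounding rectangle.
Bottom flange: 10 × 0.4, A = 4 in², y = 0.2 in, Ī = 0.053333 in⁴.
Web: 0.7 × 10, A = 7 in², y = 5.4 in, Ī = 58.333 in⁴.
Top flange: 10 × 0.4, A = 4 in², y = 10.6 in, Ī = 0.053333 in⁴.
By symmetry the centroid is at mid-height, ȳ = 5.4 in.
Transfer each piece to the centroidal x-axis using Ī + A·d² with d = y − 5.4:
  bottom flange: d = -5.2 in → contributes +108.21 in⁴
  web: d = 0 in → contributes +58.333 in⁴
  top flange: d = 5.2 in → contributes +108.21 in⁴
Total I = 274.76 in⁴.
Extreme fibre distance c = 5.4 in; S = I/c = 50.881 in³.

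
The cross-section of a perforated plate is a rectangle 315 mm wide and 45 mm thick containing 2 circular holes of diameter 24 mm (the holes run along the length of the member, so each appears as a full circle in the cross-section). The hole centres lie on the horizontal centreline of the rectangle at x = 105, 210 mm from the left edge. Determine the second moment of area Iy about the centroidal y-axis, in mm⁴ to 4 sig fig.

Decompose the section into non-overlapping parts with the origin at the bottom-left of its bounding rectangle.
Plate: 315 × 45, A = 14 175 mm², x = 157.5 mm, Ī = 117 209 531 mm⁴.
Hole 1 (subtracted): ⌀24, A = 452.389 mm², x = 105 mm, Ī = 16 286 mm⁴.
Hole 2 (subtracted): ⌀24, A = 452.389 mm², x = 210 mm, Ī = 16 286 mm⁴.
By symmetry the centroid is at mid-width, x̄ = 157.5 mm.
Transfer each piece to the centroidal y-axis using Ī + A·d² with d = x − 157.5:
  plate: d = 0 mm → contributes +117 209 531 mm⁴
  hole 1: d = -52.5 mm → contributes −1 263 184 mm⁴
  hole 2: d = 52.5 mm → contributes −1 263 184 mm⁴
Total I = 114 683 163 mm⁴.

Iy ≈ 1.147 × 10⁸ mm⁴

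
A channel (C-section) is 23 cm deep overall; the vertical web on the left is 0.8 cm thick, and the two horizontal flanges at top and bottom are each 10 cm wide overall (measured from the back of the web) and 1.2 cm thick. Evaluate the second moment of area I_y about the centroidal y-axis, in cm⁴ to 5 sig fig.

Treat the section as a set of non-overlapping primitives; coordinates are from the bounding-box lower-left.
Web: 0.8 × 23, A = 18.4 cm², x = 0.4 cm, Ī = 0.9813333 cm⁴.
Top flange (beyond web): 9.2 × 1.2, A = 11.04 cm², x = 5.4 cm, Ī = 77.8688 cm⁴.
Bottom flange (beyond web): 9.2 × 1.2, A = 11.04 cm², x = 5.4 cm, Ī = 77.8688 cm⁴.
Centroid: x̄ = ΣA·x / ΣA = 3.127273 cm.
Transfer each piece to the centroidal y-axis using Ī + A·d² with d = x − 3.127273:
  web: d = -2.727273 cm → contributes +137.8408 cm⁴
  top flange (beyond web): d = 2.272727 cm → contributes +134.8936 cm⁴
  bottom flange (beyond web): d = 2.272727 cm → contributes +134.8936 cm⁴
Total I = 407.628 cm⁴.

I_y ≈ 407.63 cm⁴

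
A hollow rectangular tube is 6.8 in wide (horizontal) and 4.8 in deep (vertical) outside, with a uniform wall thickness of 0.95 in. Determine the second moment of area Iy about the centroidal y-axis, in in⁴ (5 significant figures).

Decompose the section into non-overlapping parts with the origin at the bottom-left of its bounding rectangle.
Outer rectangle: 6.8 × 4.8, A = 32.64 in², x = 3.4 in, Ī = 125.7728 in⁴.
Inner void (subtracted): 4.9 × 2.9, A = 14.21 in², x = 3.4 in, Ī = 28.43184 in⁴.
By symmetry the centroid is at mid-width, x̄ = 3.4 in.
All pieces are centred on the centroidal y-axis, so I = ΣĪ (holes subtracted) = 97.34096 in⁴.

Iy ≈ 97.341 in⁴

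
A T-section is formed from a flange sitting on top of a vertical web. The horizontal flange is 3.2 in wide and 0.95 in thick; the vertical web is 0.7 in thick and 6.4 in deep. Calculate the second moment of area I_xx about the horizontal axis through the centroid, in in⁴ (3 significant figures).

Treat the section as a set of non-overlapping primitives; coordinates are from the bounding-box lower-left.
Flange: 3.2 × 0.95, A = 3.04 in², y = 6.875 in, Ī = 0.22863 in⁴.
Web: 0.7 × 6.4, A = 4.48 in², y = 3.2 in, Ī = 15.292 in⁴.
Centroid: ȳ = ΣA·y / ΣA = 4.6856 in.
Transfer each piece to the horizontal axis through the centroid using Ī + A·d² with d = y − 4.6856:
  flange: d = 2.1894 in → contributes +14.8 in⁴
  web: d = -1.4856 in → contributes +25.18 in⁴
Total I = 39.98 in⁴.

I_xx ≈ 40.0 in⁴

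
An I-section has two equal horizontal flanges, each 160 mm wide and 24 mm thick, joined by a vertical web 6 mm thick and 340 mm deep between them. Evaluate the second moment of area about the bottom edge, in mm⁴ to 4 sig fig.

Split into non-overlapping primitives; take the origin at the lower-left of the bounding box.
Bottom flange: 160 × 24, A = 3 840 mm², y = 12 mm, Ī = 184 320 mm⁴.
Web: 6 × 340, A = 2 040 mm², y = 194 mm, Ī = 19 652 000 mm⁴.
Top flange: 160 × 24, A = 3 840 mm², y = 376 mm, Ī = 184 320 mm⁴.
Transfer each piece to the bottom edge using Ī + A·d² with d = y − 0:
  bottom flange: d = 12 mm → contributes +737 280 mm⁴
  web: d = 194 mm → contributes +96 429 440 mm⁴
  top flange: d = 376 mm → contributes +543 068 160 mm⁴
Total I = 640 234 880 mm⁴.

I_base ≈ 6.402 × 10⁸ mm⁴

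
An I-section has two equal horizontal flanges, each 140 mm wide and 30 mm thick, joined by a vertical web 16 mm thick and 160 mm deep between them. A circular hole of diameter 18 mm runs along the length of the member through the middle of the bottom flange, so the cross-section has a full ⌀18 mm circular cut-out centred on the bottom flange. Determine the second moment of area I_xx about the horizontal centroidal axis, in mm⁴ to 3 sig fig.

I_xx ≈ 7.95 × 10⁷ mm⁴

Treat the section as a set of non-overlapping primitives; coordinates are from the bounding-box lower-left.
Bottom flange: 140 × 30, A = 4 200 mm², y = 15 mm, Ī = 315 000 mm⁴.
Web: 16 × 160, A = 2 560 mm², y = 110 mm, Ī = 5 461 333 mm⁴.
Top flange: 140 × 30, A = 4 200 mm², y = 205 mm, Ī = 315 000 mm⁴.
Hole (subtracted): ⌀18, A = 254.47 mm², y = 15 mm, Ī = 5 153 mm⁴.
Centroid: ȳ = ΣA·y / ΣA = 112.26 mm.
Transfer each piece to the horizontal centroidal axis using Ī + A·d² with d = y − 112.26:
  bottom flange: d = -97.258 mm → contributes +40 043 410 mm⁴
  web: d = -2.2581 mm → contributes +5 474 387 mm⁴
  top flange: d = 92.742 mm → contributes +36 439 423 mm⁴
  hole: d = -97.258 mm → contributes −2 412 212 mm⁴
Total I = 79 545 008 mm⁴.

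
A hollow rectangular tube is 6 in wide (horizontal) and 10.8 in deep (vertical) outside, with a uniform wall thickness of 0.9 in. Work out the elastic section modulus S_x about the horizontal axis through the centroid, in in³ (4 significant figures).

S_x ≈ 69.39 in³

Break the section into simple shapes (no overlaps), measuring from the bottom-left corner of the bounding box.
Outer rectangle: 6 × 10.8, A = 64.8 in², y = 5.4 in, Ī = 629.856 in⁴.
Inner void (subtracted): 4.2 × 9, A = 37.8 in², y = 5.4 in, Ī = 255.15 in⁴.
By symmetry the centroid is at mid-height, ȳ = 5.4 in.
All pieces are centred on the horizontal axis through the centroid, so I = ΣĪ (holes subtracted) = 374.706 in⁴.
Extreme fibre distance c = 5.4 in; S = I/c = 69.39 in³.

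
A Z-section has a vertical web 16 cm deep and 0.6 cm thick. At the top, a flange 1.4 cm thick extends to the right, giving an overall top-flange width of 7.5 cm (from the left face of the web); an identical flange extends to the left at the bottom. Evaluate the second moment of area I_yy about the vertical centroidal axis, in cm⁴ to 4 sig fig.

Break the section into simple shapes (no overlaps), measuring from the bottom-left corner of the bounding box.
Web: 0.6 × 16, A = 9.6 cm², x = 7.2 cm, Ī = 0.288 cm⁴.
Top flange (beyond web): 6.9 × 1.4, A = 9.66 cm², x = 10.95 cm, Ī = 38.3261 cm⁴.
Bottom flange (beyond web): 6.9 × 1.4, A = 9.66 cm², x = 3.45 cm, Ī = 38.3261 cm⁴.
Centroid: x̄ = ΣA·x / ΣA = 7.2 cm.
Transfer each piece to the vertical centroidal axis using Ī + A·d² with d = x − 7.2:
  web: d = 0 cm → contributes +0.288 cm⁴
  top flange (beyond web): d = 3.75 cm → contributes +174.17 cm⁴
  bottom flange (beyond web): d = -3.75 cm → contributes +174.17 cm⁴
Total I = 348.628 cm⁴.

I_yy ≈ 348.6 cm⁴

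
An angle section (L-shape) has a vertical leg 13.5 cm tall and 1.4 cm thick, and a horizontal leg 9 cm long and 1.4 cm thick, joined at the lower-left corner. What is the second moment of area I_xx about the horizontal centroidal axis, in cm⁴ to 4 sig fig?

I_xx ≈ 538.0 cm⁴

Treat the section as a set of non-overlapping primitives; coordinates are from the bounding-box lower-left.
Vertical leg: 1.4 × 13.5, A = 18.9 cm², y = 6.75 cm, Ī = 287.044 cm⁴.
Horizontal leg (remainder): 7.6 × 1.4, A = 10.64 cm², y = 0.7 cm, Ī = 1.73787 cm⁴.
Centroid: ȳ = ΣA·y / ΣA = 4.57085 cm.
Transfer each piece to the horizontal centroidal axis using Ī + A·d² with d = y − 4.57085:
  vertical leg: d = 2.17915 cm → contributes +376.794 cm⁴
  horizontal leg (remainder): d = -3.87085 cm → contributes +161.162 cm⁴
Total I = 537.956 cm⁴.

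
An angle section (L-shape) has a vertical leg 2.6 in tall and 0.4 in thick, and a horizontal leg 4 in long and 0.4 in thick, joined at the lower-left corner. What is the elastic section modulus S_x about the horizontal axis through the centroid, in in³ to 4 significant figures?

Treat the section as a set of non-overlapping primitives; coordinates are from the bounding-box lower-left.
Vertical leg: 0.4 × 2.6, A = 1.04 in², y = 1.3 in, Ī = 0.585867 in⁴.
Horizontal leg (remainder): 3.6 × 0.4, A = 1.44 in², y = 0.2 in, Ī = 0.0192 in⁴.
Centroid: ȳ = ΣA·y / ΣA = 0.66129 in.
Transfer each piece to the horizontal axis through the centroid using Ī + A·d² with d = y − 0.66129:
  vertical leg: d = 0.63871 in → contributes +1.01013 in⁴
  horizontal leg (remainder): d = -0.46129 in → contributes +0.325616 in⁴
Total I = 1.33575 in⁴.
Extreme fibre distance c = 1.93871 in; S = I/c = 0.688989 in³.

S_x ≈ 0.6890 in³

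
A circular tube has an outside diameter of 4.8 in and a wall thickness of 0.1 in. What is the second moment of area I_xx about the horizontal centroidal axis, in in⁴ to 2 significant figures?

I_xx ≈ 4.1 in⁴

Break the section into simple shapes (no overlaps), measuring from the bottom-left corner of the bounding box.
Outer circle: ⌀4.8, A = 18.1 in², y = 2.4 in, Ī = 26.06 in⁴.
Bore (subtracted): ⌀4.6, A = 16.62 in², y = 2.4 in, Ī = 21.98 in⁴.
By symmetry the centroid is at mid-height, ȳ = 2.4 in.
All pieces are centred on the horizontal centroidal axis, so I = ΣĪ (holes subtracted) = 4.079 in⁴.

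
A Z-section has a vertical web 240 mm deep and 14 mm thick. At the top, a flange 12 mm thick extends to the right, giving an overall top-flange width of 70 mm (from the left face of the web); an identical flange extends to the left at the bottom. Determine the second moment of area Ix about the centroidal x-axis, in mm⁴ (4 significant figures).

Decompose the section into non-overlapping parts with the origin at the bottom-left of its bounding rectangle.
Web: 14 × 240, A = 3 360 mm², y = 120 mm, Ī = 16 128 000 mm⁴.
Top flange (beyond web): 56 × 12, A = 672 mm², y = 234 mm, Ī = 8 064 mm⁴.
Bottom flange (beyond web): 56 × 12, A = 672 mm², y = 6 mm, Ī = 8 064 mm⁴.
Centroid: ȳ = ΣA·y / ΣA = 120 mm.
Transfer each piece to the centroidal x-axis using Ī + A·d² with d = y − 120:
  web: d = 0 mm → contributes +16 128 000 mm⁴
  top flange (beyond web): d = 114 mm → contributes +8 741 376 mm⁴
  bottom flange (beyond web): d = -114 mm → contributes +8 741 376 mm⁴
Total I = 33 610 752 mm⁴.

Ix ≈ 3.361 × 10⁷ mm⁴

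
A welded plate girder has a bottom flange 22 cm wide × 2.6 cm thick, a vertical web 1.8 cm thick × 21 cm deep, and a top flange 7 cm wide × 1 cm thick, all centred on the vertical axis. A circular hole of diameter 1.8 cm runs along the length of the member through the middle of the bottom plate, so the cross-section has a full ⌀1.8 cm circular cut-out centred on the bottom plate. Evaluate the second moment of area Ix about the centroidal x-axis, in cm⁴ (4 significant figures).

Decompose the section into non-overlapping parts with the origin at the bottom-left of its bounding rectangle.
Bottom plate: 22 × 2.6, A = 57.2 cm², y = 1.3 cm, Ī = 32.2227 cm⁴.
Web plate: 1.8 × 21, A = 37.8 cm², y = 13.1 cm, Ī = 1389.15 cm⁴.
Top plate: 7 × 1, A = 7 cm², y = 24.1 cm, Ī = 0.583333 cm⁴.
Hole (subtracted): ⌀1.8, A = 2.54469 cm², y = 1.3 cm, Ī = 0.5153 cm⁴.
Centroid: ȳ = ΣA·y / ΣA = 7.38957 cm.
Transfer each piece to the centroidal x-axis using Ī + A·d² with d = y − 7.38957:
  bottom plate: d = -6.08957 cm → contributes +2153.36 cm⁴
  web plate: d = 5.71043 cm → contributes +2621.77 cm⁴
  top plate: d = 16.7104 cm → contributes +1955.25 cm⁴
  hole: d = -6.08957 cm → contributes −94.8797 cm⁴
Total I = 6635.51 cm⁴.

Ix ≈ 6636 cm⁴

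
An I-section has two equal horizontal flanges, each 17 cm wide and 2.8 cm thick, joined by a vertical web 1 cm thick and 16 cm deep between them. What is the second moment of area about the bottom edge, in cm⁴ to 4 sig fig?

I_base ≈ 2.179 × 10⁴ cm⁴

Decompose the section into non-overlapping parts with the origin at the bottom-left of its bounding rectangle.
Bottom flange: 17 × 2.8, A = 47.6 cm², y = 1.4 cm, Ī = 31.0987 cm⁴.
Web: 1 × 16, A = 16 cm², y = 10.8 cm, Ī = 341.333 cm⁴.
Top flange: 17 × 2.8, A = 47.6 cm², y = 20.2 cm, Ī = 31.0987 cm⁴.
Transfer each piece to a horizontal axis along the bottom face using Ī + A·d² with d = y − 0:
  bottom flange: d = 1.4 cm → contributes +124.395 cm⁴
  web: d = 10.8 cm → contributes +2207.57 cm⁴
  top flange: d = 20.2 cm → contributes +19453.8 cm⁴
Total I = 21785.8 cm⁴.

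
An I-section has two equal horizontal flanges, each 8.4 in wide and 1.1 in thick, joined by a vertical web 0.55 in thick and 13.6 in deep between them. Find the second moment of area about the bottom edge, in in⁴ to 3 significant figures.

Treat the section as a set of non-overlapping primitives; coordinates are from the bounding-box lower-left.
Bottom flange: 8.4 × 1.1, A = 9.24 in², y = 0.55 in, Ī = 0.9317 in⁴.
Web: 0.55 × 13.6, A = 7.48 in², y = 7.9 in, Ī = 115.29 in⁴.
Top flange: 8.4 × 1.1, A = 9.24 in², y = 15.25 in, Ī = 0.9317 in⁴.
Transfer each piece to the base of the section using Ī + A·d² with d = y − 0:
  bottom flange: d = 0.55 in → contributes +3.7268 in⁴
  web: d = 7.9 in → contributes +582.12 in⁴
  top flange: d = 15.25 in → contributes +2149.8 in⁴
Total I = 2735.7 in⁴.

I_base ≈ 2740 in⁴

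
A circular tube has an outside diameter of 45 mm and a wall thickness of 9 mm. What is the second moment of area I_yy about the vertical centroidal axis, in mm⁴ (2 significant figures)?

I_yy ≈ 1.8 × 10⁵ mm⁴

Split into non-overlapping primitives; take the origin at the lower-left of the bounding box.
Outer circle: ⌀45, A = 1 590 mm², x = 22.5 mm, Ī = 201 289 mm⁴.
Bore (subtracted): ⌀27, A = 572.6 mm², x = 22.5 mm, Ī = 26 087 mm⁴.
By symmetry the centroid is at mid-width, x̄ = 22.5 mm.
All pieces are centred on the vertical centroidal axis, so I = ΣĪ (holes subtracted) = 175 202 mm⁴.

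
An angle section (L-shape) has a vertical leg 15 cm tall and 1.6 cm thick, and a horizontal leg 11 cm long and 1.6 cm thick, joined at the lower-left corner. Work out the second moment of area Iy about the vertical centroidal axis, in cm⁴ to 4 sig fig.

Iy ≈ 395.6 cm⁴

Treat the section as a set of non-overlapping primitives; coordinates are from the bounding-box lower-left.
Vertical leg: 1.6 × 15, A = 24 cm², x = 0.8 cm, Ī = 5.12 cm⁴.
Horizontal leg (remainder): 9.4 × 1.6, A = 15.04 cm², x = 6.3 cm, Ī = 110.745 cm⁴.
Centroid: x̄ = ΣA·x / ΣA = 2.91885 cm.
Transfer each piece to the vertical centroidal axis using Ī + A·d² with d = x − 2.91885:
  vertical leg: d = -2.11885 cm → contributes +112.869 cm⁴
  horizontal leg (remainder): d = 3.38115 cm → contributes +282.684 cm⁴
Total I = 395.553 cm⁴.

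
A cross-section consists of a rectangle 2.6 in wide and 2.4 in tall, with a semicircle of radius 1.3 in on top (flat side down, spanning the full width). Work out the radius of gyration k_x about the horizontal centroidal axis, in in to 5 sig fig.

k_x ≈ 1.0072 in

Treat the section as a set of non-overlapping primitives; coordinates are from the bounding-box lower-left.
Rectangular body: 2.6 × 2.4, A = 6.24 in², y = 1.2 in, Ī = 2.9952 in⁴.
Semicircular cap: semicircle r = 1.3, A = 2.654646 in², y = 2.951737 in, Ī = 0.3134769 in⁴.
Centroid: ȳ = ΣA·y / ΣA = 1.722814 in.
Transfer each piece to the horizontal centroidal axis using Ī + A·d² with d = y − 1.722814:
  rectangular body: d = -0.5228136 in → contributes +4.700804 in⁴
  semicircular cap: d = 1.228924 in → contributes +4.322664 in⁴
Total I = 9.023468 in⁴.
Radius of gyration: k = √(I/A) = √(9.023468 / 8.894646) = 1.007216 in.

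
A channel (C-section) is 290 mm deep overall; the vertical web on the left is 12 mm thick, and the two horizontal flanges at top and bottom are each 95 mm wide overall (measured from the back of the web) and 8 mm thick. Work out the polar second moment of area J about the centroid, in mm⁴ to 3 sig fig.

Split into non-overlapping primitives; take the origin at the lower-left of the bounding box.
Web: 12 × 290, A = 3 480 mm², y = 145 mm, Ī = 24 389 000 mm⁴.
Top flange (beyond web): 83 × 8, A = 664 mm², y = 286 mm, Ī = 3541.3 mm⁴.
Bottom flange (beyond web): 83 × 8, A = 664 mm², y = 4 mm, Ī = 3541.3 mm⁴.
By symmetry the centroid is at mid-height, ȳ = 145 mm.
Transfer each piece to the centroidal x-axis using Ī + A·d² with d = y − 145:
  web: d = 0 mm → contributes +24 389 000 mm⁴
  top flange (beyond web): d = 141 mm → contributes +13 204 525 mm⁴
  bottom flange (beyond web): d = -141 mm → contributes +13 204 525 mm⁴
Total I = 50 798 051 mm⁴.
For the y-axis: x̄ = 19.12 mm.
Repeating about the centroidal y-axis gives I_y = 2 972 846 mm⁴.
Polar second moment: J = I_x + I_y = 53 770 896 mm⁴.

J ≈ 5.38 × 10⁷ mm⁴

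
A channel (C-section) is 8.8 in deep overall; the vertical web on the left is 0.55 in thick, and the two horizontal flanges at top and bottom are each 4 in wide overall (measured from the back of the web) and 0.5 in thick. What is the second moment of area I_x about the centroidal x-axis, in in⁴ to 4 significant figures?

Break the section into simple shapes (no overlaps), measuring from the bottom-left corner of the bounding box.
Web: 0.55 × 8.8, A = 4.84 in², y = 4.4 in, Ī = 31.2341 in⁴.
Top flange (beyond web): 3.45 × 0.5, A = 1.725 in², y = 8.55 in, Ī = 0.0359375 in⁴.
Bottom flange (beyond web): 3.45 × 0.5, A = 1.725 in², y = 0.25 in, Ī = 0.0359375 in⁴.
By symmetry the centroid is at mid-height, ȳ = 4.4 in.
Transfer each piece to the centroidal x-axis using Ī + A·d² with d = y − 4.4:
  web: d = 0 in → contributes +31.2341 in⁴
  top flange (beyond web): d = 4.15 in → contributes +29.7448 in⁴
  bottom flange (beyond web): d = -4.15 in → contributes +29.7448 in⁴
Total I = 90.7236 in⁴.

I_x ≈ 90.72 in⁴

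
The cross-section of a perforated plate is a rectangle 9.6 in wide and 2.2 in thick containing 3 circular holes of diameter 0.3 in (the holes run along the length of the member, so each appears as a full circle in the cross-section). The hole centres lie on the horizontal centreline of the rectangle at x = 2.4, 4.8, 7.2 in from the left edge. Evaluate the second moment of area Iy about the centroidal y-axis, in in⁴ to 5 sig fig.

Split into non-overlapping primitives; take the origin at the lower-left of the bounding box.
Plate: 9.6 × 2.2, A = 21.12 in², x = 4.8 in, Ī = 162.2016 in⁴.
Hole 1 (subtracted): ⌀0.3, A = 0.07068583 in², x = 2.4 in, Ī = 0.0003976078 in⁴.
Hole 2 (subtracted): ⌀0.3, A = 0.07068583 in², x = 4.8 in, Ī = 0.0003976078 in⁴.
Hole 3 (subtracted): ⌀0.3, A = 0.07068583 in², x = 7.2 in, Ī = 0.0003976078 in⁴.
By symmetry the centroid is at mid-width, x̄ = 4.8 in.
Transfer each piece to the centroidal y-axis using Ī + A·d² with d = x − 4.8:
  plate: d = 0 in → contributes +162.2016 in⁴
  hole 1: d = -2.4 in → contributes −0.407548 in⁴
  hole 2: d = 0 in → contributes −0.0003976078 in⁴
  hole 3: d = 2.4 in → contributes −0.407548 in⁴
Total I = 161.3861 in⁴.

Iy ≈ 161.39 in⁴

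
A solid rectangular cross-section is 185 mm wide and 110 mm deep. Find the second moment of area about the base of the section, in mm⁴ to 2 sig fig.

I_base ≈ 8.2 × 10⁷ mm⁴

The section: 185 × 110, A = 20 350 mm², y = 55 mm, Ī = 20 519 583 mm⁴.
Transfer it to a horizontal axis along the bottom face using Ī + A·d² with d = y − 0:
  the section: d = 55 mm → contributes +82 078 333 mm⁴
Total I = 82 078 333 mm⁴.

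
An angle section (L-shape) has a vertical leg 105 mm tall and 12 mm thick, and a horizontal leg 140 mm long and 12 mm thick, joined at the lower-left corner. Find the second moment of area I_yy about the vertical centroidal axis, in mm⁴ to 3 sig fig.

I_yy ≈ 5.50 × 10⁶ mm⁴

Decompose the section into non-overlapping parts with the origin at the bottom-left of its bounding rectangle.
Vertical leg: 12 × 105, A = 1 260 mm², x = 6 mm, Ī = 15 120 mm⁴.
Horizontal leg (remainder): 128 × 12, A = 1 536 mm², x = 76 mm, Ī = 2 097 152 mm⁴.
Centroid: x̄ = ΣA·x / ΣA = 44.455 mm.
Transfer each piece to the vertical centroidal axis using Ī + A·d² with d = x − 44.455:
  vertical leg: d = -38.455 mm → contributes +1 878 385 mm⁴
  horizontal leg (remainder): d = 31.545 mm → contributes +3 625 612 mm⁴
Total I = 5 503 997 mm⁴.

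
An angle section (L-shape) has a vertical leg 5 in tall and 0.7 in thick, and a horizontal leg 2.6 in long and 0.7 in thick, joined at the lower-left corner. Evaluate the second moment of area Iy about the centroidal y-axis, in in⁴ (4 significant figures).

Treat the section as a set of non-overlapping primitives; coordinates are from the bounding-box lower-left.
Vertical leg: 0.7 × 5, A = 3.5 in², x = 0.35 in, Ī = 0.142917 in⁴.
Horizontal leg (remainder): 1.9 × 0.7, A = 1.33 in², x = 1.65 in, Ī = 0.400108 in⁴.
Centroid: x̄ = ΣA·x / ΣA = 0.707971 in.
Transfer each piece to the centroidal y-axis using Ī + A·d² with d = x − 0.707971:
  vertical leg: d = -0.357971 in → contributes +0.591418 in⁴
  horizontal leg (remainder): d = 0.942029 in → contributes +1.58038 in⁴
Total I = 2.17179 in⁴.

Iy ≈ 2.172 in⁴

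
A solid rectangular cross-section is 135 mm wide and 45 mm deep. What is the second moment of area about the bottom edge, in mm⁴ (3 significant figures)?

The section: 135 × 45, A = 6 075 mm², y = 22.5 mm, Ī = 1 025 156 mm⁴.
Transfer it to the bottom edge using Ī + A·d² with d = y − 0:
  the section: d = 22.5 mm → contributes +4 100 625 mm⁴
Total I = 4 100 625 mm⁴.

I_base ≈ 4.10 × 10⁶ mm⁴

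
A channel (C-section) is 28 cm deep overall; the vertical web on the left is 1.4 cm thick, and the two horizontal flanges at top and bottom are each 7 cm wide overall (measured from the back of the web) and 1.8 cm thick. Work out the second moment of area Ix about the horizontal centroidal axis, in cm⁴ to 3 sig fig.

Ix ≈ 6030 cm⁴

Split into non-overlapping primitives; take the origin at the lower-left of the bounding box.
Web: 1.4 × 28, A = 39.2 cm², y = 14 cm, Ī = 2561.1 cm⁴.
Top flange (beyond web): 5.6 × 1.8, A = 10.08 cm², y = 27.1 cm, Ī = 2.7216 cm⁴.
Bottom flange (beyond web): 5.6 × 1.8, A = 10.08 cm², y = 0.9 cm, Ī = 2.7216 cm⁴.
By symmetry the centroid is at mid-height, ȳ = 14 cm.
Transfer each piece to the horizontal centroidal axis using Ī + A·d² with d = y − 14:
  web: d = 0 cm → contributes +2561.1 cm⁴
  top flange (beyond web): d = 13.1 cm → contributes +1732.6 cm⁴
  bottom flange (beyond web): d = -13.1 cm → contributes +1732.6 cm⁴
Total I = 6026.2 cm⁴.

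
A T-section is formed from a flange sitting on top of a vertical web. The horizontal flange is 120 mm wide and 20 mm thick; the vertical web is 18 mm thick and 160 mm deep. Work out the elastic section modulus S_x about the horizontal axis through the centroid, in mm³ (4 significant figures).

Decompose the section into non-overlapping parts with the origin at the bottom-left of its bounding rectangle.
Flange: 120 × 20, A = 2 400 mm², y = 170 mm, Ī = 80 000 mm⁴.
Web: 18 × 160, A = 2 880 mm², y = 80 mm, Ī = 6 144 000 mm⁴.
Centroid: ȳ = ΣA·y / ΣA = 120.909 mm.
Transfer each piece to the horizontal axis through the centroid using Ī + A·d² with d = y − 120.909:
  flange: d = 49.0909 mm → contributes +5 863 802 mm⁴
  web: d = -40.9091 mm → contributes +10 963 835 mm⁴
Total I = 16 827 636 mm⁴.
Extreme fibre distance c = 120.909 mm; S = I/c = 139 176 mm³.

S_x ≈ 1.392 × 10⁵ mm³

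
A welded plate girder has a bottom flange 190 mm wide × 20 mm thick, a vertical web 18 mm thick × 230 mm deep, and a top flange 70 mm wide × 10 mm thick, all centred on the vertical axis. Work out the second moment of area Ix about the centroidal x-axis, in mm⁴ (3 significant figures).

Treat the section as a set of non-overlapping primitives; coordinates are from the bounding-box lower-left.
Bottom plate: 190 × 20, A = 3 800 mm², y = 10 mm, Ī = 126 667 mm⁴.
Web plate: 18 × 230, A = 4 140 mm², y = 135 mm, Ī = 18 250 500 mm⁴.
Top plate: 70 × 10, A = 700 mm², y = 255 mm, Ī = 5833.3 mm⁴.
Centroid: ȳ = ΣA·y / ΣA = 89.745 mm.
Transfer each piece to the centroidal x-axis using Ī + A·d² with d = y − 89.745:
  bottom plate: d = -79.745 mm → contributes +24 292 098 mm⁴
  web plate: d = 45.255 mm → contributes +26 729 143 mm⁴
  top plate: d = 165.25 mm → contributes +19 122 198 mm⁴
Total I = 70 143 440 mm⁴.

Ix ≈ 7.01 × 10⁷ mm⁴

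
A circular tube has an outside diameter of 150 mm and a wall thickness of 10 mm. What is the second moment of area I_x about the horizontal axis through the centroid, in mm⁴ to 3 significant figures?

I_x ≈ 1.08 × 10⁷ mm⁴

Break the section into simple shapes (no overlaps), measuring from the bottom-left corner of the bounding box.
Outer circle: ⌀150, A = 17 671 mm², y = 75 mm, Ī = 24 850 489 mm⁴.
Bore (subtracted): ⌀130, A = 13 273 mm², y = 75 mm, Ī = 14 019 848 mm⁴.
By symmetry the centroid is at mid-height, ȳ = 75 mm.
All pieces are centred on the horizontal axis through the centroid, so I = ΣĪ (holes subtracted) = 10 830 641 mm⁴.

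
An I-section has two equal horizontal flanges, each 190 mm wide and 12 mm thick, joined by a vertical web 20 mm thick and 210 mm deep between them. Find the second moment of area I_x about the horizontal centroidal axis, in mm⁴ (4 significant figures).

I_x ≈ 7.167 × 10⁷ mm⁴

Treat the section as a set of non-overlapping primitives; coordinates are from the bounding-box lower-left.
Bottom flange: 190 × 12, A = 2 280 mm², y = 6 mm, Ī = 27 360 mm⁴.
Web: 20 × 210, A = 4 200 mm², y = 117 mm, Ī = 15 435 000 mm⁴.
Top flange: 190 × 12, A = 2 280 mm², y = 228 mm, Ī = 27 360 mm⁴.
By symmetry the centroid is at mid-height, ȳ = 117 mm.
Transfer each piece to the horizontal centroidal axis using Ī + A·d² with d = y − 117:
  bottom flange: d = -111 mm → contributes +28 119 240 mm⁴
  web: d = 0 mm → contributes +15 435 000 mm⁴
  top flange: d = 111 mm → contributes +28 119 240 mm⁴
Total I = 71 673 480 mm⁴.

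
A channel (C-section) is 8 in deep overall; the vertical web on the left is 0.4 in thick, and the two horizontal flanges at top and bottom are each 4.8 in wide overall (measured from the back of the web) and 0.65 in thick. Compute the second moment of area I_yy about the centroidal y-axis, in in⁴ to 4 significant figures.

Treat the section as a set of non-overlapping primitives; coordinates are from the bounding-box lower-left.
Web: 0.4 × 8, A = 3.2 in², x = 0.2 in, Ī = 0.0426667 in⁴.
Top flange (beyond web): 4.4 × 0.65, A = 2.86 in², x = 2.6 in, Ī = 4.61413 in⁴.
Bottom flange (beyond web): 4.4 × 0.65, A = 2.86 in², x = 2.6 in, Ī = 4.61413 in⁴.
Centroid: x̄ = ΣA·x / ΣA = 1.73901 in.
Transfer each piece to the centroidal y-axis using Ī + A·d² with d = x − 1.73901:
  web: d = -1.53901 in → contributes +7.62207 in⁴
  top flange (beyond web): d = 0.860987 in → contributes +6.73425 in⁴
  bottom flange (beyond web): d = 0.860987 in → contributes +6.73425 in⁴
Total I = 21.0906 in⁴.

I_yy ≈ 21.09 in⁴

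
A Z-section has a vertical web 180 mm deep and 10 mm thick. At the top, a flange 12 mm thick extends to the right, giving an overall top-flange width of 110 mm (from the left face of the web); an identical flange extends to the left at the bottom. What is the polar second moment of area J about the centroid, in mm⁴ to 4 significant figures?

Treat the section as a set of non-overlapping primitives; coordinates are from the bounding-box lower-left.
Web: 10 × 180, A = 1 800 mm², y = 90 mm, Ī = 4 860 000 mm⁴.
Top flange (beyond web): 100 × 12, A = 1 200 mm², y = 174 mm, Ī = 14 400 mm⁴.
Bottom flange (beyond web): 100 × 12, A = 1 200 mm², y = 6 mm, Ī = 14 400 mm⁴.
Centroid: ȳ = ΣA·y / ΣA = 90 mm.
Transfer each piece to the centroidal x-axis using Ī + A·d² with d = y − 90:
  web: d = 0 mm → contributes +4 860 000 mm⁴
  top flange (beyond web): d = 84 mm → contributes +8 481 600 mm⁴
  bottom flange (beyond web): d = -84 mm → contributes +8 481 600 mm⁴
Total I = 21 823 200 mm⁴.
For the y-axis: x̄ = 105 mm.
Repeating about the centroidal y-axis gives I_y = 9 275 000 mm⁴.
Polar second moment: J = I_x + I_y = 31 098 200 mm⁴.

J ≈ 3.110 × 10⁷ mm⁴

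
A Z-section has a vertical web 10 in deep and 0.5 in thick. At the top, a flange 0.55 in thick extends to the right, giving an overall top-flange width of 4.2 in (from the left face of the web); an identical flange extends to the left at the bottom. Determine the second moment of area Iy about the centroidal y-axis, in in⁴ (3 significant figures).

Break the section into simple shapes (no overlaps), measuring from the bottom-left corner of the bounding box.
Web: 0.5 × 10, A = 5 in², x = 3.95 in, Ī = 0.10417 in⁴.
Top flange (beyond web): 3.7 × 0.55, A = 2.035 in², x = 6.05 in, Ī = 2.3216 in⁴.
Bottom flange (beyond web): 3.7 × 0.55, A = 2.035 in², x = 1.85 in, Ī = 2.3216 in⁴.
Centroid: x̄ = ΣA·x / ΣA = 3.95 in.
Transfer each piece to the centroidal y-axis using Ī + A·d² with d = x − 3.95:
  web: d = 0 in → contributes +0.10417 in⁴
  top flange (beyond web): d = 2.1 in → contributes +11.296 in⁴
  bottom flange (beyond web): d = -2.1 in → contributes +11.296 in⁴
Total I = 22.696 in⁴.

Iy ≈ 22.7 in⁴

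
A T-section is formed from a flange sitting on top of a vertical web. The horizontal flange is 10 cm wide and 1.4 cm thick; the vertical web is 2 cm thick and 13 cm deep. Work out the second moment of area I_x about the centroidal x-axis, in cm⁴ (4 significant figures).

I_x ≈ 840.2 cm⁴

Decompose the section into non-overlapping parts with the origin at the bottom-left of its bounding rectangle.
Flange: 10 × 1.4, A = 14 cm², y = 13.7 cm, Ī = 2.28667 cm⁴.
Web: 2 × 13, A = 26 cm², y = 6.5 cm, Ī = 366.167 cm⁴.
Centroid: ȳ = ΣA·y / ΣA = 9.02 cm.
Transfer each piece to the centroidal x-axis using Ī + A·d² with d = y − 9.02:
  flange: d = 4.68 cm → contributes +308.92 cm⁴
  web: d = -2.52 cm → contributes +531.277 cm⁴
Total I = 840.197 cm⁴.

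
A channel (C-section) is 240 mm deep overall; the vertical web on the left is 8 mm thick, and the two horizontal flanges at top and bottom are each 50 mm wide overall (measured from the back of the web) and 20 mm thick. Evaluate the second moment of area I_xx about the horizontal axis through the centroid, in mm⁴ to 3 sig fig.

I_xx ≈ 2.96 × 10⁷ mm⁴

Split into non-overlapping primitives; take the origin at the lower-left of the bounding box.
Web: 8 × 240, A = 1 920 mm², y = 120 mm, Ī = 9 216 000 mm⁴.
Top flange (beyond web): 42 × 20, A = 840 mm², y = 230 mm, Ī = 28 000 mm⁴.
Bottom flange (beyond web): 42 × 20, A = 840 mm², y = 10 mm, Ī = 28 000 mm⁴.
By symmetry the centroid is at mid-height, ȳ = 120 mm.
Transfer each piece to the horizontal axis through the centroid using Ī + A·d² with d = y − 120:
  web: d = 0 mm → contributes +9 216 000 mm⁴
  top flange (beyond web): d = 110 mm → contributes +10 192 000 mm⁴
  bottom flange (beyond web): d = -110 mm → contributes +10 192 000 mm⁴
Total I = 29 600 000 mm⁴.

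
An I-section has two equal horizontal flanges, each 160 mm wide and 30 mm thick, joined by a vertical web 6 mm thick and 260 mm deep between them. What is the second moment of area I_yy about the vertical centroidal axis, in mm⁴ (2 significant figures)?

I_yy ≈ 2.0 × 10⁷ mm⁴

Split into non-overlapping primitives; take the origin at the lower-left of the bounding box.
Bottom flange: 160 × 30, A = 4 800 mm², x = 80 mm, Ī = 10 240 000 mm⁴.
Web: 6 × 260, A = 1 560 mm², x = 80 mm, Ī = 4 680 mm⁴.
Top flange: 160 × 30, A = 4 800 mm², x = 80 mm, Ī = 10 240 000 mm⁴.
By symmetry the centroid is at mid-width, x̄ = 80 mm.
All pieces are centred on the vertical centroidal axis, so I = ΣĪ = 20 484 680 mm⁴.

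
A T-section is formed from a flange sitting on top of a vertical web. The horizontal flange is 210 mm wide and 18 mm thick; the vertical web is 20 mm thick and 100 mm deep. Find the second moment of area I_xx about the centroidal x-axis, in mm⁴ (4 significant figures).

I_xx ≈ 6.322 × 10⁶ mm⁴

Split into non-overlapping primitives; take the origin at the lower-left of the bounding box.
Flange: 210 × 18, A = 3 780 mm², y = 109 mm, Ī = 102 060 mm⁴.
Web: 20 × 100, A = 2 000 mm², y = 50 mm, Ī = 1 666 667 mm⁴.
Centroid: ȳ = ΣA·y / ΣA = 88.5848 mm.
Transfer each piece to the centroidal x-axis using Ī + A·d² with d = y − 88.5848:
  flange: d = 20.4152 mm → contributes +1 677 494 mm⁴
  web: d = -38.5848 mm → contributes +4 644 236 mm⁴
Total I = 6 321 730 mm⁴.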